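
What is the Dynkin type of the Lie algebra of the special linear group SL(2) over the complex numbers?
A_1 (sl(2))

This is sl(2), which has dimension 2^2 - 1 = 3 and rank 2 - 1 = 1 (a Cartan subalgebra is the diagonal traceless matrices). In the classification of classical Lie algebras, the special linear algebra sl(n+1) has type A_n; here n = 1, so the Dynkin diagram is a chain of 1 nodes with single edges (A_1). Hence the type is A_1.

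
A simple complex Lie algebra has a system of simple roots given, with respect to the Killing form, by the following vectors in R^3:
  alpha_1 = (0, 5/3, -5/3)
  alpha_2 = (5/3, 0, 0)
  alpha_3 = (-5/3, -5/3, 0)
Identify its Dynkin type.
Compute the Cartan integers a_ij = 2(alpha_i, alpha_j)/(alpha_j, alpha_j); the resulting 3x3 Cartan matrix is
[[2, 0, -1], [0, 2, -1], [-1, -2, 2]].
The roots have two lengths (squared-length ratio 2:1); the short ones are alpha_{2}. The associated Dynkin diagram is a chain of 3 nodes with a double edge at one end; the terminal node there is the unique short simple root (B_3), so the type is B_3 (the algebra so(7)).

B3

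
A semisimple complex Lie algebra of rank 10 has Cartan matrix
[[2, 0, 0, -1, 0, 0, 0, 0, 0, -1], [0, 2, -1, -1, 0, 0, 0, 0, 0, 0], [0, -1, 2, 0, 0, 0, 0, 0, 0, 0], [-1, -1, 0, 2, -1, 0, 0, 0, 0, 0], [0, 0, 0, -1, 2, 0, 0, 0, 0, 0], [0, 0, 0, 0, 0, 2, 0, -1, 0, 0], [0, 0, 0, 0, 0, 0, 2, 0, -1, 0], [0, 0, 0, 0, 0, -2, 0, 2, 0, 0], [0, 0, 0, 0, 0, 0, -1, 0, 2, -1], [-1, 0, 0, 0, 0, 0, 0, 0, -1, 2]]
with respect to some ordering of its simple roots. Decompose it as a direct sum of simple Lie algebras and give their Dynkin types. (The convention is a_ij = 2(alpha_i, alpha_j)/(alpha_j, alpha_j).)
The diagram associated to this matrix has two connected components: the simple roots {alpha_6, alpha_8} form a chain of 2 nodes with a double edge at one end; the terminal node there is the unique short simple root (B_2), and {alpha_1, alpha_2, alpha_3, alpha_4, alpha_5, alpha_7, alpha_9, alpha_10} form a chain of 7 nodes with one extra node attached to the third node from one end (E_8). A semisimple Lie algebra decomposes uniquely as the direct sum of simple ideals, one per connected component of its Dynkin diagram, so g ≅ B_2 ⊕ E_8 (dimension 10 + 248 = 258).

B_2 ⊕ E_8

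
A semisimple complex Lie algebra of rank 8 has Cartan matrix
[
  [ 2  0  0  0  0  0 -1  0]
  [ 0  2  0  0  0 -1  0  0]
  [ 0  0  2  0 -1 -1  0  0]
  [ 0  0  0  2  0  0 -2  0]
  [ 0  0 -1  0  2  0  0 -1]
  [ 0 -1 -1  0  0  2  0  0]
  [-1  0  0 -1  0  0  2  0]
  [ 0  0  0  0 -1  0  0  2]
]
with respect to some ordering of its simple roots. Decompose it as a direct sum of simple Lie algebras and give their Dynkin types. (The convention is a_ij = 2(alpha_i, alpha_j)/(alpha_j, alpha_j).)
The diagram associated to this matrix has two connected components: the simple roots {alpha_2, alpha_3, alpha_5, alpha_6, alpha_8} form a chain of 5 nodes with single edges (A_5), and {alpha_1, alpha_4, alpha_7} form a chain of 3 nodes with a double edge at one end; the terminal node there is the unique long simple root (C_3). A semisimple Lie algebra decomposes uniquely as the direct sum of simple ideals, one per connected component of its Dynkin diagram, so g ≅ A_5 ⊕ C_3 (dimension 35 + 21 = 56).

type A_5 ⊕ type C_3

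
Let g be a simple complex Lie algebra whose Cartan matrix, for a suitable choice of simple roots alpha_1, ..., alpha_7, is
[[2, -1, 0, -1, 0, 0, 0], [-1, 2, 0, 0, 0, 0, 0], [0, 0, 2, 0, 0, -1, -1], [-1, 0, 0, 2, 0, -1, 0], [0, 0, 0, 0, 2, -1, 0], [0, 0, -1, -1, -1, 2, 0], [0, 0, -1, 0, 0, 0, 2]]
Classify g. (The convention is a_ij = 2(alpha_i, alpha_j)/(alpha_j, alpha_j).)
E_7

The matrix has rank 7 with 2's on the diagonal. Reading the off-diagonal entries as Dynkin edges (a single edge where a_ij = a_ji = -1; a double or triple edge where a_ij * a_ji = 2 or 3), the diagram is a chain of 6 nodes with one extra node attached to the third node from one end (E_7). One simple-root ordering that puts it in standard form is (alpha_7, alpha_5, alpha_3, alpha_6, alpha_4, alpha_1, alpha_2). So the algebra is type E_7.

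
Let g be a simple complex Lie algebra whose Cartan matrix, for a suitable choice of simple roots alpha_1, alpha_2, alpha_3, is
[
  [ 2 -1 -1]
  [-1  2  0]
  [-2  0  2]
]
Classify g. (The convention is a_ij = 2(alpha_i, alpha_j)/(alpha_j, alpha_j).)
The matrix has rank 3 with 2's on the diagonal. Reading the off-diagonal entries as Dynkin edges (a single edge where a_ij = a_ji = -1; a double or triple edge where a_ij * a_ji = 2 or 3), the diagram is a chain of 3 nodes with a double edge at one end; the terminal node there is the unique long simple root (C_3). One simple-root ordering that puts it in standard form is (alpha_2, alpha_1, alpha_3). So the algebra is type C_3, i.e. sp(6).

C3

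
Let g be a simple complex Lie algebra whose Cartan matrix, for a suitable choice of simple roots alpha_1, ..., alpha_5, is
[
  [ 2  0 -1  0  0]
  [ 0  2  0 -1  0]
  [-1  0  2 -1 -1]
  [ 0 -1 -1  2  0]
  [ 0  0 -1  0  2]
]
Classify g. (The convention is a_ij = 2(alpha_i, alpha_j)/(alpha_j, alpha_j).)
The matrix has rank 5 with 2's on the diagonal. Reading the off-diagonal entries as Dynkin edges (a single edge where a_ij = a_ji = -1; a double or triple edge where a_ij * a_ji = 2 or 3), the diagram is a chain of 3 nodes with a fork of two nodes at one end (D_5). One simple-root ordering that puts it in standard form is (alpha_2, alpha_4, alpha_3, alpha_1, alpha_5). So the algebra is type D_5, i.e. so(10).

type D_5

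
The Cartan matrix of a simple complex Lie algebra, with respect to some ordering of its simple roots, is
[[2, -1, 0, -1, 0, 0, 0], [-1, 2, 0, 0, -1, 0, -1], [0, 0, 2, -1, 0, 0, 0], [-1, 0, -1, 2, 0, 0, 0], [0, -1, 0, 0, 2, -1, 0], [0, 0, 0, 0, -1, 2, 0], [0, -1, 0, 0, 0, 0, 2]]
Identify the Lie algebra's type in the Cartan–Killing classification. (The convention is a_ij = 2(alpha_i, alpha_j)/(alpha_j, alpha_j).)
E_7

The matrix has rank 7 with 2's on the diagonal. Reading the off-diagonal entries as Dynkin edges (a single edge where a_ij = a_ji = -1; a double or triple edge where a_ij * a_ji = 2 or 3), the diagram is a chain of 6 nodes with one extra node attached to the third node from one end (E_7). One simple-root ordering that puts it in standard form is (alpha_6, alpha_7, alpha_5, alpha_2, alpha_1, alpha_4, alpha_3). So the algebra is type E_7.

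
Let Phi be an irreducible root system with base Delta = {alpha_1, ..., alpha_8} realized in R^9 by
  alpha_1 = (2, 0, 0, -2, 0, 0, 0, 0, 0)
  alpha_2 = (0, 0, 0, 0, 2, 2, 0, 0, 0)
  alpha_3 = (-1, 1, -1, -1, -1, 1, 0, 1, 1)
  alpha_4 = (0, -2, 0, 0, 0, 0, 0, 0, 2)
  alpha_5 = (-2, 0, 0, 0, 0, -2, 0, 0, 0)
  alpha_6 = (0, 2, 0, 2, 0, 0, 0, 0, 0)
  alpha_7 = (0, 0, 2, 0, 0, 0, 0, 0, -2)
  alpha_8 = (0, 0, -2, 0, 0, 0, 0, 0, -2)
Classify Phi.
Compute the Cartan integers a_ij = 2(alpha_i, alpha_j)/(alpha_j, alpha_j); the resulting 8x8 Cartan matrix is
[[2, 0, 0, 0, -1, -1, 0, 0], [0, 2, 0, 0, -1, 0, 0, 0], [0, 0, 2, 0, 0, 0, -1, 0], [0, 0, 0, 2, 0, -1, -1, -1], [-1, -1, 0, 0, 2, 0, 0, 0], [-1, 0, 0, -1, 0, 2, 0, 0], [0, 0, -1, -1, 0, 0, 2, 0], [0, 0, 0, -1, 0, 0, 0, 2]].
All simple roots have the same length, so the diagram is simply laced. The associated Dynkin diagram is a chain of 7 nodes with one extra node attached to the third node from one end (E_8), so the type is E_8.

type E_8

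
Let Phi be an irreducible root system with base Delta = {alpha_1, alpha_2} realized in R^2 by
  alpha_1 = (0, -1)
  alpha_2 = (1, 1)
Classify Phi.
B_2 (so(5))

Compute the Cartan integers a_ij = 2(alpha_i, alpha_j)/(alpha_j, alpha_j); the resulting 2x2 Cartan matrix is
[[2, -1], [-2, 2]].
The roots have two lengths (squared-length ratio 2:1); the short ones are alpha_{1}. The associated Dynkin diagram is a chain of 2 nodes with a double edge at one end; the terminal node there is the unique short simple root (B_2), so the type is B_2 (the algebra so(5)).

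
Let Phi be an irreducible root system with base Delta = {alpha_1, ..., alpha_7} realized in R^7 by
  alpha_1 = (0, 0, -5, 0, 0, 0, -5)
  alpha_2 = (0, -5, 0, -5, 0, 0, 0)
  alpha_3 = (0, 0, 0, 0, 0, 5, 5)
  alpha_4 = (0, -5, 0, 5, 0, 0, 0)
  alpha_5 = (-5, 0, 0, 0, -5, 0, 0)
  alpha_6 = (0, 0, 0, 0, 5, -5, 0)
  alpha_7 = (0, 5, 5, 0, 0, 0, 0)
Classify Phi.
Compute the Cartan integers a_ij = 2(alpha_i, alpha_j)/(alpha_j, alpha_j); the resulting 7x7 Cartan matrix is
[[2, 0, -1, 0, 0, 0, -1], [0, 2, 0, 0, 0, 0, -1], [-1, 0, 2, 0, 0, -1, 0], [0, 0, 0, 2, 0, 0, -1], [0, 0, 0, 0, 2, -1, 0], [0, 0, -1, 0, -1, 2, 0], [-1, -1, 0, -1, 0, 0, 2]].
All simple roots have the same length, so the diagram is simply laced. The associated Dynkin diagram is a chain of 5 nodes with a fork of two nodes at one end (D_7), so the type is D_7 (the algebra so(14)).

D_7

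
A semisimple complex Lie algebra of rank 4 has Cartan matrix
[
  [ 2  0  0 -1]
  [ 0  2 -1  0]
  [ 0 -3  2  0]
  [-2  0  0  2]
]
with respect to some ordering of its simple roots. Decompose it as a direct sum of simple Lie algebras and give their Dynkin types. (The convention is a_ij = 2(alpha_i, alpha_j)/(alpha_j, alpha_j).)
The diagram associated to this matrix has two connected components: the simple roots {alpha_1, alpha_4} form a chain of 2 nodes with a double edge at one end; the terminal node there is the unique short simple root (B_2), and {alpha_2, alpha_3} form two nodes joined by a triple edge (G_2). A semisimple Lie algebra decomposes uniquely as the direct sum of simple ideals, one per connected component of its Dynkin diagram, so g ≅ B_2 ⊕ G_2 (dimension 10 + 14 = 24).

B_2 ⊕ G_2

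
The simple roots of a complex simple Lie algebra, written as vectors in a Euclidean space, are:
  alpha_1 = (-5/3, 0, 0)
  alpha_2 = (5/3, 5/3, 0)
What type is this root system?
Compute the Cartan integers a_ij = 2(alpha_i, alpha_j)/(alpha_j, alpha_j); the resulting 2x2 Cartan matrix is
[[2, -1], [-2, 2]].
The roots have two lengths (squared-length ratio 2:1); the short ones are alpha_{1}. The associated Dynkin diagram is a chain of 2 nodes with a double edge at one end; the terminal node there is the unique short simple root (B_2), so the type is B_2 (the algebra so(5)).

B2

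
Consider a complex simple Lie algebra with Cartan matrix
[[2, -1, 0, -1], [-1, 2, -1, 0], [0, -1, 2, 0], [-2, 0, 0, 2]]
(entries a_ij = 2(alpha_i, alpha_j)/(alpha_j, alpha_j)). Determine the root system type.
The matrix has rank 4 with 2's on the diagonal. Reading the off-diagonal entries as Dynkin edges (a single edge where a_ij = a_ji = -1; a double or triple edge where a_ij * a_ji = 2 or 3), the diagram is a chain of 4 nodes with a double edge at one end; the terminal node there is the unique long simple root (C_4). One simple-root ordering that puts it in standard form is (alpha_3, alpha_2, alpha_1, alpha_4). So the algebra is type C_4, i.e. sp(8).

C_4 (sp(8))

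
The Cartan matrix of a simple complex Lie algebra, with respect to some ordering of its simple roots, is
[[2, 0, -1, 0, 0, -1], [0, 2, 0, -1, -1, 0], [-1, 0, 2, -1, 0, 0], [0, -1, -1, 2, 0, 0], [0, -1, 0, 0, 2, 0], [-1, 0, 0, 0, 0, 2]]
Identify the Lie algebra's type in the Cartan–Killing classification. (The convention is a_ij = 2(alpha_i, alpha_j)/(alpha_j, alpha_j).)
type A_6

The matrix has rank 6 with 2's on the diagonal. Reading the off-diagonal entries as Dynkin edges (a single edge where a_ij = a_ji = -1; a double or triple edge where a_ij * a_ji = 2 or 3), the diagram is a chain of 6 nodes with single edges (A_6). One simple-root ordering that puts it in standard form is (alpha_6, alpha_1, alpha_3, alpha_4, alpha_2, alpha_5). So the algebra is type A_6, i.e. sl(7).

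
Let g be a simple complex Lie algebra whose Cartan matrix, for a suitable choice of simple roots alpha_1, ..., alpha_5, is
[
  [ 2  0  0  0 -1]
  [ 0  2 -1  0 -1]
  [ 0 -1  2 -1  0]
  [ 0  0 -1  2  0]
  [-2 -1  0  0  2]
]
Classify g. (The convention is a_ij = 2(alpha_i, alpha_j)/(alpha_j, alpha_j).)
The matrix has rank 5 with 2's on the diagonal. Reading the off-diagonal entries as Dynkin edges (a single edge where a_ij = a_ji = -1; a double or triple edge where a_ij * a_ji = 2 or 3), the diagram is a chain of 5 nodes with a double edge at one end; the terminal node there is the unique short simple root (B_5). One simple-root ordering that puts it in standard form is (alpha_4, alpha_3, alpha_2, alpha_5, alpha_1). So the algebra is type B_5, i.e. so(11).

B_5 (so(11))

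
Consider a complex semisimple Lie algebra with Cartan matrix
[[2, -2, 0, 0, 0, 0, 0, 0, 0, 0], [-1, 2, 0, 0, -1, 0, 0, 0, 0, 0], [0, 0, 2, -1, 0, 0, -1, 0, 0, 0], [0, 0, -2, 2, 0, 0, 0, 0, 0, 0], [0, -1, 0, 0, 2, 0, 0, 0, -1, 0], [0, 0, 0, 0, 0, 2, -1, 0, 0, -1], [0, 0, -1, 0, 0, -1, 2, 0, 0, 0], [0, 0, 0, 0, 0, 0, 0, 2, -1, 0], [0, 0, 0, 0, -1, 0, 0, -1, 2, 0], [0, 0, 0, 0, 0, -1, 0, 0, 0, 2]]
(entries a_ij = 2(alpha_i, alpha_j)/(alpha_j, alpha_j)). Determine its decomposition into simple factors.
C_5 (sp(10)) ⊕ C_5 (sp(10))

The diagram associated to this matrix has two connected components: the simple roots {alpha_3, alpha_4, alpha_6, alpha_7, alpha_10} form a chain of 5 nodes with a double edge at one end; the terminal node there is the unique long simple root (C_5), and {alpha_1, alpha_2, alpha_5, alpha_8, alpha_9} form a chain of 5 nodes with a double edge at one end; the terminal node there is the unique long simple root (C_5). A semisimple Lie algebra decomposes uniquely as the direct sum of simple ideals, one per connected component of its Dynkin diagram, so g ≅ C_5 ⊕ C_5 (dimension 55 + 55 = 110).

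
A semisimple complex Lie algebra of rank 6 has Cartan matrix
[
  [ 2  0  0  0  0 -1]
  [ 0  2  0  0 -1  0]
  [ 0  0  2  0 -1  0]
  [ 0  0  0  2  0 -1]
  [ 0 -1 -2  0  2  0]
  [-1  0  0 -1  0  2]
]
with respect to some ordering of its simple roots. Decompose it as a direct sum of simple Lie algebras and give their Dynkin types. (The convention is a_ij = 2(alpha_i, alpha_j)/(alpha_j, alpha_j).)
The diagram associated to this matrix has two connected components: the simple roots {alpha_1, alpha_4, alpha_6} form a chain of 3 nodes with single edges (A_3), and {alpha_2, alpha_3, alpha_5} form a chain of 3 nodes with a double edge at one end; the terminal node there is the unique short simple root (B_3). A semisimple Lie algebra decomposes uniquely as the direct sum of simple ideals, one per connected component of its Dynkin diagram, so g ≅ A_3 ⊕ B_3 (dimension 15 + 21 = 36).

type A_3 ⊕ type B_3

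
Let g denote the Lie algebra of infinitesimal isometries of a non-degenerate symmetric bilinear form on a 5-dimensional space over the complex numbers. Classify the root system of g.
B_2

This is so(5) with 5 odd, which has dimension 5(5-1)/2 = 10 and rank (5-1)/2 = 2. In the classification of classical Lie algebras, the orthogonal algebra so(2n+1) in an odd number of variables has type B_n; here n = 2, so the Dynkin diagram is a chain of 2 nodes with a double edge at one end; the terminal node there is the unique short simple root (B_2). Hence the type is B_2.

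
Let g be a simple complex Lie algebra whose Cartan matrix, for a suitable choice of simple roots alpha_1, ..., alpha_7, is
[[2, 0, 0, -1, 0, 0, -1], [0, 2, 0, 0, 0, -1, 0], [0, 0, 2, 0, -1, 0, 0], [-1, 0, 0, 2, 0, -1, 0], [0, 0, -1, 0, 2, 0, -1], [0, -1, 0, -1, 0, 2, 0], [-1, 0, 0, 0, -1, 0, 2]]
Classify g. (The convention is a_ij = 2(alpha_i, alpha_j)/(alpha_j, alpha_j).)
A7

The matrix has rank 7 with 2's on the diagonal. Reading the off-diagonal entries as Dynkin edges (a single edge where a_ij = a_ji = -1; a double or triple edge where a_ij * a_ji = 2 or 3), the diagram is a chain of 7 nodes with single edges (A_7). One simple-root ordering that puts it in standard form is (alpha_2, alpha_6, alpha_4, alpha_1, alpha_7, alpha_5, alpha_3). So the algebra is type A_7, i.e. sl(8).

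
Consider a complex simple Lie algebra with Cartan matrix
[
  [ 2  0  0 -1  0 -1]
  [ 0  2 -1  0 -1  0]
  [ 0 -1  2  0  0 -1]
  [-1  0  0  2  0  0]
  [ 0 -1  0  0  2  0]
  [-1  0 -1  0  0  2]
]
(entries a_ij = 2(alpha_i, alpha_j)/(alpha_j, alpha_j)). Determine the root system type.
The matrix has rank 6 with 2's on the diagonal. Reading the off-diagonal entries as Dynkin edges (a single edge where a_ij = a_ji = -1; a double or triple edge where a_ij * a_ji = 2 or 3), the diagram is a chain of 6 nodes with single edges (A_6). One simple-root ordering that puts it in standard form is (alpha_5, alpha_2, alpha_3, alpha_6, alpha_1, alpha_4). So the algebra is type A_6, i.e. sl(7).

A_6 (sl(7))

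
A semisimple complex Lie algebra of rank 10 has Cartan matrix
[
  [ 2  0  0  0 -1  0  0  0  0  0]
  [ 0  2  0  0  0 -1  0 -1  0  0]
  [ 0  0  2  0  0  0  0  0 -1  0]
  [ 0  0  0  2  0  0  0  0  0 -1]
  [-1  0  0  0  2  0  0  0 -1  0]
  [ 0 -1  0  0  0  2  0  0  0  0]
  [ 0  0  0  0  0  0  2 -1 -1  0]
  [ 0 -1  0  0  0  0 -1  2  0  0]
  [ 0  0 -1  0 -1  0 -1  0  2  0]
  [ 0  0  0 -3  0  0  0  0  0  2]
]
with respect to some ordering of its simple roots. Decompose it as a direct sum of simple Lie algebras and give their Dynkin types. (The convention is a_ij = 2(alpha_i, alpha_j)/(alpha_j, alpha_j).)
E_8 + G_2

The diagram associated to this matrix has two connected components: the simple roots {alpha_1, alpha_2, alpha_3, alpha_5, alpha_6, alpha_7, alpha_8, alpha_9} form a chain of 7 nodes with one extra node attached to the third node from one end (E_8), and {alpha_4, alpha_10} form two nodes joined by a triple edge (G_2). A semisimple Lie algebra decomposes uniquely as the direct sum of simple ideals, one per connected component of its Dynkin diagram, so g ≅ E_8 ⊕ G_2 (dimension 248 + 14 = 262).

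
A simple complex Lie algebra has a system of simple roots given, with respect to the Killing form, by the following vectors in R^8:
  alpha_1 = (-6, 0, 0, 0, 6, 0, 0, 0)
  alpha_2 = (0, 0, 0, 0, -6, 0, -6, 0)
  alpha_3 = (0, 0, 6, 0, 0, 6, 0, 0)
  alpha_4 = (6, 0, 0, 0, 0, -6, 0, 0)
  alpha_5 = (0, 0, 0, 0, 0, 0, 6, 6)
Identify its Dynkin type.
Compute the Cartan integers a_ij = 2(alpha_i, alpha_j)/(alpha_j, alpha_j); the resulting 5x5 Cartan matrix is
[[2, -1, 0, -1, 0], [-1, 2, 0, 0, -1], [0, 0, 2, -1, 0], [-1, 0, -1, 2, 0], [0, -1, 0, 0, 2]].
All simple roots have the same length, so the diagram is simply laced. The associated Dynkin diagram is a chain of 5 nodes with single edges (A_5), so the type is A_5 (the algebra sl(6)).

type A_5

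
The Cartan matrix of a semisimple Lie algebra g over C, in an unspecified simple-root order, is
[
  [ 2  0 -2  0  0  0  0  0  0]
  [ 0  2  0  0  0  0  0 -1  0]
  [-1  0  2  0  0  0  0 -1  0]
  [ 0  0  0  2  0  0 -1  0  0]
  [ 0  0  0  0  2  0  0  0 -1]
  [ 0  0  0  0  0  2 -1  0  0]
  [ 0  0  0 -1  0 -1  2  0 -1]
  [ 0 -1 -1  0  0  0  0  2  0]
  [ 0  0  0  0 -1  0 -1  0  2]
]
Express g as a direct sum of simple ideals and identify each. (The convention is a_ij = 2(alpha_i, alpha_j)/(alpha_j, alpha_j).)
C_4 ⊕ D_5

The diagram associated to this matrix has two connected components: the simple roots {alpha_1, alpha_2, alpha_3, alpha_8} form a chain of 4 nodes with a double edge at one end; the terminal node there is the unique long simple root (C_4), and {alpha_4, alpha_5, alpha_6, alpha_7, alpha_9} form a chain of 3 nodes with a fork of two nodes at one end (D_5). A semisimple Lie algebra decomposes uniquely as the direct sum of simple ideals, one per connected component of its Dynkin diagram, so g ≅ C_4 ⊕ D_5 (dimension 36 + 45 = 81).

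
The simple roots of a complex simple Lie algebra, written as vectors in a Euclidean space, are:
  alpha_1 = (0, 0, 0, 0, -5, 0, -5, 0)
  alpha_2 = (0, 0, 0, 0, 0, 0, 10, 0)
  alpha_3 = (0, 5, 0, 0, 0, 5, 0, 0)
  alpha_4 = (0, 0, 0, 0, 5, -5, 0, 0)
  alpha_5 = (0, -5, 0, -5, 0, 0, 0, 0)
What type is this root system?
Compute the Cartan integers a_ij = 2(alpha_i, alpha_j)/(alpha_j, alpha_j); the resulting 5x5 Cartan matrix is
[[2, -1, 0, -1, 0], [-2, 2, 0, 0, 0], [0, 0, 2, -1, -1], [-1, 0, -1, 2, 0], [0, 0, -1, 0, 2]].
The roots have two lengths (squared-length ratio 2:1); the short ones are alpha_{1,3,4,5}. The associated Dynkin diagram is a chain of 5 nodes with a double edge at one end; the terminal node there is the unique long simple root (C_5), so the type is C_5 (the algebra sp(10)).

C_5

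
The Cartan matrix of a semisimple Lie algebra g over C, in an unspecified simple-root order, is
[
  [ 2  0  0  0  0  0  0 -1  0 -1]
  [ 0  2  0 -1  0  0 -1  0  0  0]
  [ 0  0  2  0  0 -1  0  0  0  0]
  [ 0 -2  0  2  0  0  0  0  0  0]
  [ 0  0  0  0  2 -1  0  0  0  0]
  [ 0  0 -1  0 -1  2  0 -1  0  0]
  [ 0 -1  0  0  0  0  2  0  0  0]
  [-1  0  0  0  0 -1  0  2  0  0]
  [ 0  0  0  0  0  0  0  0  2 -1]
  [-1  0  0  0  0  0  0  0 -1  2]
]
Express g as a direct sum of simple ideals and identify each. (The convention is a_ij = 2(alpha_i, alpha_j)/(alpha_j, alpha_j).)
type C_3 ⊕ type D_7

The diagram associated to this matrix has two connected components: the simple roots {alpha_2, alpha_4, alpha_7} form a chain of 3 nodes with a double edge at one end; the terminal node there is the unique long simple root (C_3), and {alpha_1, alpha_3, alpha_5, alpha_6, alpha_8, alpha_9, alpha_10} form a chain of 5 nodes with a fork of two nodes at one end (D_7). A semisimple Lie algebra decomposes uniquely as the direct sum of simple ideals, one per connected component of its Dynkin diagram, so g ≅ C_3 ⊕ D_7 (dimension 21 + 91 = 112).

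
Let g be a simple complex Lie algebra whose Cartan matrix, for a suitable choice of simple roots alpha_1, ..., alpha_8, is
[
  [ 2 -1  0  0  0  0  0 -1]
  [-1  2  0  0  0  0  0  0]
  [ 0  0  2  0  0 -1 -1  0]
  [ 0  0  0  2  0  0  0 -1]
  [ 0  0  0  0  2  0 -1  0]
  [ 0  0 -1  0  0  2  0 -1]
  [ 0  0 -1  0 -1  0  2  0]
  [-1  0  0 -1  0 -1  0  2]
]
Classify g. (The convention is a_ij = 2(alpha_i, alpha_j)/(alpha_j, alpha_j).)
The matrix has rank 8 with 2's on the diagonal. Reading the off-diagonal entries as Dynkin edges (a single edge where a_ij = a_ji = -1; a double or triple edge where a_ij * a_ji = 2 or 3), the diagram is a chain of 7 nodes with one extra node attached to the third node from one end (E_8). One simple-root ordering that puts it in standard form is (alpha_2, alpha_4, alpha_1, alpha_8, alpha_6, alpha_3, alpha_7, alpha_5). So the algebra is type E_8.

E8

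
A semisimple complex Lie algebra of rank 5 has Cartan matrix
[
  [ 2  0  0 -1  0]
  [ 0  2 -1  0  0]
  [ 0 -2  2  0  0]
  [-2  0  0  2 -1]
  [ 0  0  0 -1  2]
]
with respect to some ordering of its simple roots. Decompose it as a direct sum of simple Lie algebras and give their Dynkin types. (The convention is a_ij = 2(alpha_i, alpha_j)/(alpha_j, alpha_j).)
The diagram associated to this matrix has two connected components: the simple roots {alpha_2, alpha_3} form a chain of 2 nodes with a double edge at one end; the terminal node there is the unique short simple root (B_2), and {alpha_1, alpha_4, alpha_5} form a chain of 3 nodes with a double edge at one end; the terminal node there is the unique short simple root (B_3). A semisimple Lie algebra decomposes uniquely as the direct sum of simple ideals, one per connected component of its Dynkin diagram, so g ≅ B_2 ⊕ B_3 (dimension 10 + 21 = 31).

B_2 (so(5)) + B_3 (so(7))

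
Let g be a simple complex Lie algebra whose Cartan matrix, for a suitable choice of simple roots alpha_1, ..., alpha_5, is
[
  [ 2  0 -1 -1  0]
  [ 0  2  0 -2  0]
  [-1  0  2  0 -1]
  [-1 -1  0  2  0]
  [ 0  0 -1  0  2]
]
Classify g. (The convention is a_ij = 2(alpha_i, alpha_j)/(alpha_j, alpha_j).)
The matrix has rank 5 with 2's on the diagonal. Reading the off-diagonal entries as Dynkin edges (a single edge where a_ij = a_ji = -1; a double or triple edge where a_ij * a_ji = 2 or 3), the diagram is a chain of 5 nodes with a double edge at one end; the terminal node there is the unique long simple root (C_5). One simple-root ordering that puts it in standard form is (alpha_5, alpha_3, alpha_1, alpha_4, alpha_2). So the algebra is type C_5, i.e. sp(10).

C_5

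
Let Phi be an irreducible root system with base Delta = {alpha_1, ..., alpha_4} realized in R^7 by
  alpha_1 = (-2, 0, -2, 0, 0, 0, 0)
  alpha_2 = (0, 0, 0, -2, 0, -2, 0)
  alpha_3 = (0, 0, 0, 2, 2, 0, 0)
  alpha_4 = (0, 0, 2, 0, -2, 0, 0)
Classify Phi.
A_4 (sl(5))

Compute the Cartan integers a_ij = 2(alpha_i, alpha_j)/(alpha_j, alpha_j); the resulting 4x4 Cartan matrix is
[[2, 0, 0, -1], [0, 2, -1, 0], [0, -1, 2, -1], [-1, 0, -1, 2]].
All simple roots have the same length, so the diagram is simply laced. The associated Dynkin diagram is a chain of 4 nodes with single edges (A_4), so the type is A_4 (the algebra sl(5)).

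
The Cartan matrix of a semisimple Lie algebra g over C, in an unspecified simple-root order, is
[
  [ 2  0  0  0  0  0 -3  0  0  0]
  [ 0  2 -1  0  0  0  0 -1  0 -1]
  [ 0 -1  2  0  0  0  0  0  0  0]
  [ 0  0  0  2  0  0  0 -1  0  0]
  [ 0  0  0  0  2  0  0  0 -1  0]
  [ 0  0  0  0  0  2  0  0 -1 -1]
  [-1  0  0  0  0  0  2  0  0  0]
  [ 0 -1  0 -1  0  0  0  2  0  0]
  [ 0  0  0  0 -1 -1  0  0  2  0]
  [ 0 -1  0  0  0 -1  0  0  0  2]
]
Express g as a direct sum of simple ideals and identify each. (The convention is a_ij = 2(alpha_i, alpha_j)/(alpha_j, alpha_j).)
E_8 ⊕ G_2

The diagram associated to this matrix has two connected components: the simple roots {alpha_2, alpha_3, alpha_4, alpha_5, alpha_6, alpha_8, alpha_9, alpha_10} form a chain of 7 nodes with one extra node attached to the third node from one end (E_8), and {alpha_1, alpha_7} form two nodes joined by a triple edge (G_2). A semisimple Lie algebra decomposes uniquely as the direct sum of simple ideals, one per connected component of its Dynkin diagram, so g ≅ E_8 ⊕ G_2 (dimension 248 + 14 = 262).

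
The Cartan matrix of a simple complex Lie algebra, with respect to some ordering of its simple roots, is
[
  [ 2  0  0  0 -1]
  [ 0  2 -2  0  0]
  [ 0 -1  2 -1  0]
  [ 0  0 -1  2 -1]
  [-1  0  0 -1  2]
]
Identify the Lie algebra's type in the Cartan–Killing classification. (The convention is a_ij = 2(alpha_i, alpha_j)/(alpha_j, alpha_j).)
type C_5

The matrix has rank 5 with 2's on the diagonal. Reading the off-diagonal entries as Dynkin edges (a single edge where a_ij = a_ji = -1; a double or triple edge where a_ij * a_ji = 2 or 3), the diagram is a chain of 5 nodes with a double edge at one end; the terminal node there is the unique long simple root (C_5). One simple-root ordering that puts it in standard form is (alpha_1, alpha_5, alpha_4, alpha_3, alpha_2). So the algebra is type C_5, i.e. sp(10).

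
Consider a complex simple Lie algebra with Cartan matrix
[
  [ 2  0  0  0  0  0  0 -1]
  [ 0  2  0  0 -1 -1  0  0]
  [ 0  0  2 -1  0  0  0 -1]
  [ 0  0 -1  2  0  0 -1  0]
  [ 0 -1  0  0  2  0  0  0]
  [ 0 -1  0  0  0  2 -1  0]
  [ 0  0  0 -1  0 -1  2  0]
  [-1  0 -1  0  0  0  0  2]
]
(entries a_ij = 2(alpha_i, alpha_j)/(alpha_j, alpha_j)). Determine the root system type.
type A_8

The matrix has rank 8 with 2's on the diagonal. Reading the off-diagonal entries as Dynkin edges (a single edge where a_ij = a_ji = -1; a double or triple edge where a_ij * a_ji = 2 or 3), the diagram is a chain of 8 nodes with single edges (A_8). One simple-root ordering that puts it in standard form is (alpha_1, alpha_8, alpha_3, alpha_4, alpha_7, alpha_6, alpha_2, alpha_5). So the algebra is type A_8, i.e. sl(9).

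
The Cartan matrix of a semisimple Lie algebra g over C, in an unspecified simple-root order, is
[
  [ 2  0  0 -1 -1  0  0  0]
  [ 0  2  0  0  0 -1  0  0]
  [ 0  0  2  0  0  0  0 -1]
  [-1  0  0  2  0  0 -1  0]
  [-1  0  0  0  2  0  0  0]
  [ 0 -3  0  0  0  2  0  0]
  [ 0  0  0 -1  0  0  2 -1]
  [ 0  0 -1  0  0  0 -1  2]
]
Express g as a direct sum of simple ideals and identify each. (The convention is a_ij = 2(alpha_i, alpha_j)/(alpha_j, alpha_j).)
A_6 (sl(7)) + G_2

The diagram associated to this matrix has two connected components: the simple roots {alpha_1, alpha_3, alpha_4, alpha_5, alpha_7, alpha_8} form a chain of 6 nodes with single edges (A_6), and {alpha_2, alpha_6} form two nodes joined by a triple edge (G_2). A semisimple Lie algebra decomposes uniquely as the direct sum of simple ideals, one per connected component of its Dynkin diagram, so g ≅ A_6 ⊕ G_2 (dimension 48 + 14 = 62).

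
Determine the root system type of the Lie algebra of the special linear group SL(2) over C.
This is sl(2), which has dimension 2^2 - 1 = 3 and rank 2 - 1 = 1 (a Cartan subalgebra is the diagonal traceless matrices). In the classification of classical Lie algebras, the special linear algebra sl(n+1) has type A_n; here n = 1, so the Dynkin diagram is a chain of 1 nodes with single edges (A_1). Hence the type is A_1.

type A_1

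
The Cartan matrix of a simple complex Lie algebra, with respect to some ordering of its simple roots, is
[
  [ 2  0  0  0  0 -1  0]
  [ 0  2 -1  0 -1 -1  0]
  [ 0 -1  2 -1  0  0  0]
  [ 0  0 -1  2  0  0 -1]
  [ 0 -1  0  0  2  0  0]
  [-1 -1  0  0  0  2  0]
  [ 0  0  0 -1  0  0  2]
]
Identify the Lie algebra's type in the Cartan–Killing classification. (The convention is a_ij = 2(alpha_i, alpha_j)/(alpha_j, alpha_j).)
The matrix has rank 7 with 2's on the diagonal. Reading the off-diagonal entries as Dynkin edges (a single edge where a_ij = a_ji = -1; a double or triple edge where a_ij * a_ji = 2 or 3), the diagram is a chain of 6 nodes with one extra node attached to the third node from one end (E_7). One simple-root ordering that puts it in standard form is (alpha_1, alpha_5, alpha_6, alpha_2, alpha_3, alpha_4, alpha_7). So the algebra is type E_7.

type E_7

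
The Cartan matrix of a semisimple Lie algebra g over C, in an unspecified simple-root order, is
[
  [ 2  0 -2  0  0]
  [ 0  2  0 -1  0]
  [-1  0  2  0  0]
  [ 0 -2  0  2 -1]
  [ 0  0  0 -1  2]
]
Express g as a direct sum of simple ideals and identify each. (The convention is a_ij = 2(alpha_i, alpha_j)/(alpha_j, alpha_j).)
The diagram associated to this matrix has two connected components: the simple roots {alpha_1, alpha_3} form a chain of 2 nodes with a double edge at one end; the terminal node there is the unique short simple root (B_2), and {alpha_2, alpha_4, alpha_5} form a chain of 3 nodes with a double edge at one end; the terminal node there is the unique short simple root (B_3). A semisimple Lie algebra decomposes uniquely as the direct sum of simple ideals, one per connected component of its Dynkin diagram, so g ≅ B_2 ⊕ B_3 (dimension 10 + 21 = 31).

B_2 (so(5)) ⊕ B_3 (so(7))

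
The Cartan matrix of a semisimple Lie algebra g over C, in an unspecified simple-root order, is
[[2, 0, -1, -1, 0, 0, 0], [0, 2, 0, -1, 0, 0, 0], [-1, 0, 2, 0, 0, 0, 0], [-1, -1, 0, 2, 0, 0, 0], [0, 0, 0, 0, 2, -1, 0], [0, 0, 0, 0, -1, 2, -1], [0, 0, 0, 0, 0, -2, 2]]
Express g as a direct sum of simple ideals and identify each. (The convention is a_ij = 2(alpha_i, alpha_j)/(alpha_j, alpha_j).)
The diagram associated to this matrix has two connected components: the simple roots {alpha_1, alpha_2, alpha_3, alpha_4} form a chain of 4 nodes with single edges (A_4), and {alpha_5, alpha_6, alpha_7} form a chain of 3 nodes with a double edge at one end; the terminal node there is the unique long simple root (C_3). A semisimple Lie algebra decomposes uniquely as the direct sum of simple ideals, one per connected component of its Dynkin diagram, so g ≅ A_4 ⊕ C_3 (dimension 24 + 21 = 45).

A_4 (sl(5)) ⊕ C_3 (sp(6))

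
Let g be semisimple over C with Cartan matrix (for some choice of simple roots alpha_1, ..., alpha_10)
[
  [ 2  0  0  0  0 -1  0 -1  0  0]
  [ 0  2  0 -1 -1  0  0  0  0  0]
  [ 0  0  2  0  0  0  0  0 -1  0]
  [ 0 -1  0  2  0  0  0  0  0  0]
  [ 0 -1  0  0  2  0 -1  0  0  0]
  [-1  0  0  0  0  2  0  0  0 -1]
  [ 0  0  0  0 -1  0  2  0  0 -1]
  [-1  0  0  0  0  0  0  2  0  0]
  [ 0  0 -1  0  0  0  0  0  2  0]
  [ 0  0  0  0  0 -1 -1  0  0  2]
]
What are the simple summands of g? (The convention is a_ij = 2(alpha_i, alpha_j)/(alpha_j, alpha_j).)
A2 + A8

The diagram associated to this matrix has two connected components: the simple roots {alpha_3, alpha_9} form a chain of 2 nodes with single edges (A_2), and {alpha_1, alpha_2, alpha_4, alpha_5, alpha_6, alpha_7, alpha_8, alpha_10} form a chain of 8 nodes with single edges (A_8). A semisimple Lie algebra decomposes uniquely as the direct sum of simple ideals, one per connected component of its Dynkin diagram, so g ≅ A_2 ⊕ A_8 (dimension 8 + 80 = 88).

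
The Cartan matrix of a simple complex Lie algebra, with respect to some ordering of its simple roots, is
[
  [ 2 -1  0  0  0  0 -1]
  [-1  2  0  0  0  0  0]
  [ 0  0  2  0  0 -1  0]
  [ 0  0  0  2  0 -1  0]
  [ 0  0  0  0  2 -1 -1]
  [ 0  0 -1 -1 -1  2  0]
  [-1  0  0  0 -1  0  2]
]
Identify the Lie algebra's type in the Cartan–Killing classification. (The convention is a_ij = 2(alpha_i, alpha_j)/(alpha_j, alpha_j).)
D_7

The matrix has rank 7 with 2's on the diagonal. Reading the off-diagonal entries as Dynkin edges (a single edge where a_ij = a_ji = -1; a double or triple edge where a_ij * a_ji = 2 or 3), the diagram is a chain of 5 nodes with a fork of two nodes at one end (D_7). One simple-root ordering that puts it in standard form is (alpha_2, alpha_1, alpha_7, alpha_5, alpha_6, alpha_4, alpha_3). So the algebra is type D_7, i.e. so(14).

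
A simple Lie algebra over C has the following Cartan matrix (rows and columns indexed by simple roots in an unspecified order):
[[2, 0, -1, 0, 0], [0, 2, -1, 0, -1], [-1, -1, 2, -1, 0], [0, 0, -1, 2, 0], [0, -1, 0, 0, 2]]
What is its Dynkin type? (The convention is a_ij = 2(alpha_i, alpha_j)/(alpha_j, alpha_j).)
type D_5

The matrix has rank 5 with 2's on the diagonal. Reading the off-diagonal entries as Dynkin edges (a single edge where a_ij = a_ji = -1; a double or triple edge where a_ij * a_ji = 2 or 3), the diagram is a chain of 3 nodes with a fork of two nodes at one end (D_5). One simple-root ordering that puts it in standard form is (alpha_5, alpha_2, alpha_3, alpha_1, alpha_4). So the algebra is type D_5, i.e. so(10).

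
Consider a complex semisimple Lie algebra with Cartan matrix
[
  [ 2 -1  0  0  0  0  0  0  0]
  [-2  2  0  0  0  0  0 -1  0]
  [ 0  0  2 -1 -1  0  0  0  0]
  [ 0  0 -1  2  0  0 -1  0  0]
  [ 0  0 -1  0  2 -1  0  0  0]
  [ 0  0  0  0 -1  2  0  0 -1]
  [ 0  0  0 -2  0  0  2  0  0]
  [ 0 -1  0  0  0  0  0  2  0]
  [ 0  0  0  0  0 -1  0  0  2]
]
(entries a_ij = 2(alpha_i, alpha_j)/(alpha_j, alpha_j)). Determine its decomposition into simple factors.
type B_3 + type C_6

The diagram associated to this matrix has two connected components: the simple roots {alpha_1, alpha_2, alpha_8} form a chain of 3 nodes with a double edge at one end; the terminal node there is the unique short simple root (B_3), and {alpha_3, alpha_4, alpha_5, alpha_6, alpha_7, alpha_9} form a chain of 6 nodes with a double edge at one end; the terminal node there is the unique long simple root (C_6). A semisimple Lie algebra decomposes uniquely as the direct sum of simple ideals, one per connected component of its Dynkin diagram, so g ≅ B_3 ⊕ C_6 (dimension 21 + 78 = 99).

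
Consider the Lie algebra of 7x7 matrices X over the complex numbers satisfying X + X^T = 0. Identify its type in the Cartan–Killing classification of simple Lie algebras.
This is so(7) with 7 odd, which has dimension 7(7-1)/2 = 21 and rank (7-1)/2 = 3. In the classification of classical Lie algebras, the orthogonal algebra so(2n+1) in an odd number of variables has type B_n; here n = 3, so the Dynkin diagram is a chain of 3 nodes with a double edge at one end; the terminal node there is the unique short simple root (B_3). Hence the type is B_3.

B_3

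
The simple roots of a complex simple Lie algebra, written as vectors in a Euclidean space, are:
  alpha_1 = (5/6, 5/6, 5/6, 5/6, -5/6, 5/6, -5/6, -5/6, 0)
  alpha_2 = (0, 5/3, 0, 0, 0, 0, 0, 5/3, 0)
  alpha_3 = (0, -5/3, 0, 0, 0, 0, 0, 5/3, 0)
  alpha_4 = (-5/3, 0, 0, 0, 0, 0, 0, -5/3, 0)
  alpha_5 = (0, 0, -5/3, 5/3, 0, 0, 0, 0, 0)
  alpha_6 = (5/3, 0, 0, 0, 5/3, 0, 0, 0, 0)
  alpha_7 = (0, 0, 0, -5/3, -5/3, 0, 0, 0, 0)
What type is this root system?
E7

Compute the Cartan integers a_ij = 2(alpha_i, alpha_j)/(alpha_j, alpha_j); the resulting 7x7 Cartan matrix is
[[2, 0, -1, 0, 0, 0, 0], [0, 2, 0, -1, 0, 0, 0], [-1, 0, 2, -1, 0, 0, 0], [0, -1, -1, 2, 0, -1, 0], [0, 0, 0, 0, 2, 0, -1], [0, 0, 0, -1, 0, 2, -1], [0, 0, 0, 0, -1, -1, 2]].
All simple roots have the same length, so the diagram is simply laced. The associated Dynkin diagram is a chain of 6 nodes with one extra node attached to the third node from one end (E_7), so the type is E_7.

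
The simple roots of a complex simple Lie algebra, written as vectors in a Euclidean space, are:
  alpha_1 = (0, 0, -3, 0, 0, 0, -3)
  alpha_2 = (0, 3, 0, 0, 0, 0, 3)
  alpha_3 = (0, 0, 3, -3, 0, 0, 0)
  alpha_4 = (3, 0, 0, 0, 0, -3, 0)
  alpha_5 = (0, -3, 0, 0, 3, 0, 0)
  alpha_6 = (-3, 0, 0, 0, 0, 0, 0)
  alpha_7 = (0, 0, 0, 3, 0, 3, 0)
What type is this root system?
Compute the Cartan integers a_ij = 2(alpha_i, alpha_j)/(alpha_j, alpha_j); the resulting 7x7 Cartan matrix is
[[2, -1, -1, 0, 0, 0, 0], [-1, 2, 0, 0, -1, 0, 0], [-1, 0, 2, 0, 0, 0, -1], [0, 0, 0, 2, 0, -2, -1], [0, -1, 0, 0, 2, 0, 0], [0, 0, 0, -1, 0, 2, 0], [0, 0, -1, -1, 0, 0, 2]].
The roots have two lengths (squared-length ratio 2:1); the short ones are alpha_{6}. The associated Dynkin diagram is a chain of 7 nodes with a double edge at one end; the terminal node there is the unique short simple root (B_7), so the type is B_7 (the algebra so(15)).

B_7 (so(15))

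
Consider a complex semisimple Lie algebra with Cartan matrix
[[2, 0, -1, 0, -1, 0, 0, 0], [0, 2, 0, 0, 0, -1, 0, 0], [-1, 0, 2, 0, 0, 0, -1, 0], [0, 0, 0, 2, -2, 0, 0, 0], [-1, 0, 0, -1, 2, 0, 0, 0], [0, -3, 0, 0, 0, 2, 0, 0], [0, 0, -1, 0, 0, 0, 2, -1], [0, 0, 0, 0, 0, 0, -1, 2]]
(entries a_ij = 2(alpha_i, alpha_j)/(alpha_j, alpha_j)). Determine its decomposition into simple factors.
C_6 (sp(12)) + G_2

The diagram associated to this matrix has two connected components: the simple roots {alpha_1, alpha_3, alpha_4, alpha_5, alpha_7, alpha_8} form a chain of 6 nodes with a double edge at one end; the terminal node there is the unique long simple root (C_6), and {alpha_2, alpha_6} form two nodes joined by a triple edge (G_2). A semisimple Lie algebra decomposes uniquely as the direct sum of simple ideals, one per connected component of its Dynkin diagram, so g ≅ C_6 ⊕ G_2 (dimension 78 + 14 = 92).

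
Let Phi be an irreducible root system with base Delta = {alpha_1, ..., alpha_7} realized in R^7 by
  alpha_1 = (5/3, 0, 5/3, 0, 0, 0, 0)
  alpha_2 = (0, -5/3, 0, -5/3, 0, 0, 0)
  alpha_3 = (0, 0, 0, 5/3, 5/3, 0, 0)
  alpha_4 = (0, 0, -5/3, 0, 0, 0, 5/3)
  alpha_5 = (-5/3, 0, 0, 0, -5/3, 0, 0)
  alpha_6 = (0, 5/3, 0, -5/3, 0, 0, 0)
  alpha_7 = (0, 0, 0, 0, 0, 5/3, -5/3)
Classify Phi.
D7

Compute the Cartan integers a_ij = 2(alpha_i, alpha_j)/(alpha_j, alpha_j); the resulting 7x7 Cartan matrix is
[[2, 0, 0, -1, -1, 0, 0], [0, 2, -1, 0, 0, 0, 0], [0, -1, 2, 0, -1, -1, 0], [-1, 0, 0, 2, 0, 0, -1], [-1, 0, -1, 0, 2, 0, 0], [0, 0, -1, 0, 0, 2, 0], [0, 0, 0, -1, 0, 0, 2]].
All simple roots have the same length, so the diagram is simply laced. The associated Dynkin diagram is a chain of 5 nodes with a fork of two nodes at one end (D_7), so the type is D_7 (the algebra so(14)).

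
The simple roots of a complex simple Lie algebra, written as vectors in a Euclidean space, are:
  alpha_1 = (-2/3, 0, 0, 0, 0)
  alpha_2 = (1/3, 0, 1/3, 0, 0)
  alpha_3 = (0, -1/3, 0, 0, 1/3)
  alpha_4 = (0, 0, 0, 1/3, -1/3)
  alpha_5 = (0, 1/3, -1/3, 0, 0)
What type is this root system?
Compute the Cartan integers a_ij = 2(alpha_i, alpha_j)/(alpha_j, alpha_j); the resulting 5x5 Cartan matrix is
[[2, -2, 0, 0, 0], [-1, 2, 0, 0, -1], [0, 0, 2, -1, -1], [0, 0, -1, 2, 0], [0, -1, -1, 0, 2]].
The roots have two lengths (squared-length ratio 2:1); the short ones are alpha_{2,3,4,5}. The associated Dynkin diagram is a chain of 5 nodes with a double edge at one end; the terminal node there is the unique long simple root (C_5), so the type is C_5 (the algebra sp(10)).

C_5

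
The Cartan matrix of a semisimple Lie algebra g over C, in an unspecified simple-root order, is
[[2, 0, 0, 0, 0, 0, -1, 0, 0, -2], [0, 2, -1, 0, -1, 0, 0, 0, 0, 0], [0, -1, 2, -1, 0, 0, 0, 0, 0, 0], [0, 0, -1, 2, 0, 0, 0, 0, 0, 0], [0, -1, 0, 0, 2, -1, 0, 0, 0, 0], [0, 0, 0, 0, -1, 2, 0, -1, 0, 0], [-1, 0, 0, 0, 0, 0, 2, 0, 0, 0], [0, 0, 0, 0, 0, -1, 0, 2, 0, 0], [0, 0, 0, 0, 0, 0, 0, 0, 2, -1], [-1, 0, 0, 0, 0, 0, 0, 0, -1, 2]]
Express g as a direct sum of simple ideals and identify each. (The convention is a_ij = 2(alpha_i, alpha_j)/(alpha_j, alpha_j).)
A_6 + F_4

The diagram associated to this matrix has two connected components: the simple roots {alpha_2, alpha_3, alpha_4, alpha_5, alpha_6, alpha_8} form a chain of 6 nodes with single edges (A_6), and {alpha_1, alpha_7, alpha_9, alpha_10} form a chain of 4 nodes with a double edge between the middle two (F_4). A semisimple Lie algebra decomposes uniquely as the direct sum of simple ideals, one per connected component of its Dynkin diagram, so g ≅ A_6 ⊕ F_4 (dimension 48 + 52 = 100).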